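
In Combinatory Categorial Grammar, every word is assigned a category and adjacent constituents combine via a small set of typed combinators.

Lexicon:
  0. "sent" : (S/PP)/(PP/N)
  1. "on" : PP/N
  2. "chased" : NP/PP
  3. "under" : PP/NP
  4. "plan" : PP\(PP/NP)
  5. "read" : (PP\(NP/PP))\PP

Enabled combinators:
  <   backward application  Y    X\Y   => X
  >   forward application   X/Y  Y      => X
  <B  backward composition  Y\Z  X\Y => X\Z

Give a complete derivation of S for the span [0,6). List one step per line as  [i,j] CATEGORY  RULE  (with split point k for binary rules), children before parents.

[0,6] S   >
  [0,2] S/PP   >
    [0,1] "sent" : (S/PP)/(PP/N)
    [1,2] "on" : PP/N
  [2,6] PP   <
    [2,3] "chased" : NP/PP
    [3,6] PP\(NP/PP)   <
      [3,5] PP   <
        [3,4] "under" : PP/NP
        [4,5] "plan" : PP\(PP/NP)
      [5,6] "read" : (PP\(NP/PP))\PP

[0,1] (S/PP)/(PP/N)  lex  "sent"
[1,2] PP/N  lex  "on"
[0,2] S/PP  >  k=1
[2,3] NP/PP  lex  "chased"
[3,4] PP/NP  lex  "under"
[4,5] PP\(PP/NP)  lex  "plan"
[3,5] PP  <  k=4
[5,6] (PP\(NP/PP))\PP  lex  "read"
[3,6] PP\(NP/PP)  <  k=5
[2,6] PP  <  k=3
[0,6] S  >  k=2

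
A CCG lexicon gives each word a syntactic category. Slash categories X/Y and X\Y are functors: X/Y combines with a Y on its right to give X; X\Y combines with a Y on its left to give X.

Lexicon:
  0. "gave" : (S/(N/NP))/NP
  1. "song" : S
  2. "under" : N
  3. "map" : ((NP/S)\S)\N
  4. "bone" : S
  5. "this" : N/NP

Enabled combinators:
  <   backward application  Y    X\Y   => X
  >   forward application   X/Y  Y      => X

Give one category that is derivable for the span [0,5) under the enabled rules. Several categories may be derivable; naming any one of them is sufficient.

S/(N/NP)

[0,6] S   >
  [0,5] S/(N/NP)   >
    [0,1] "gave" : (S/(N/NP))/NP
    [1,5] NP   >
      [1,4] NP/S   <
        [1,2] "song" : S
        [2,4] (NP/S)\S   <
          [2,3] "under" : N
          [3,4] "map" : ((NP/S)\S)\N
      [4,5] "bone" : S
  [5,6] "this" : N/NP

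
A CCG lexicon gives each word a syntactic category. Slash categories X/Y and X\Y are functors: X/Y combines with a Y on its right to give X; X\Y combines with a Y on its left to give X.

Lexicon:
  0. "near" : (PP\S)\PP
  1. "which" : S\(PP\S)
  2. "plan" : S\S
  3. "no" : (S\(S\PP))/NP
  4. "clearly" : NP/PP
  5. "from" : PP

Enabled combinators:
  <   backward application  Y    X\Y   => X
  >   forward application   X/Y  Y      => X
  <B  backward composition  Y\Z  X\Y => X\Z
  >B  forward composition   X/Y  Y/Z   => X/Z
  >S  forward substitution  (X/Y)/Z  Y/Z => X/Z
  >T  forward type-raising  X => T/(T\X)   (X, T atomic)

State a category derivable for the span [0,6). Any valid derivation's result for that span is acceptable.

S

[0,6] S   <
  [0,3] S\PP   <B
    [0,2] S\PP   <B
      [0,1] "near" : (PP\S)\PP
      [1,2] "which" : S\(PP\S)
    [2,3] "plan" : S\S
  [3,6] S\(S\PP)   >
    [3,4] "no" : (S\(S\PP))/NP
    [4,6] NP   >
      [4,5] "clearly" : NP/PP
      [5,6] "from" : PP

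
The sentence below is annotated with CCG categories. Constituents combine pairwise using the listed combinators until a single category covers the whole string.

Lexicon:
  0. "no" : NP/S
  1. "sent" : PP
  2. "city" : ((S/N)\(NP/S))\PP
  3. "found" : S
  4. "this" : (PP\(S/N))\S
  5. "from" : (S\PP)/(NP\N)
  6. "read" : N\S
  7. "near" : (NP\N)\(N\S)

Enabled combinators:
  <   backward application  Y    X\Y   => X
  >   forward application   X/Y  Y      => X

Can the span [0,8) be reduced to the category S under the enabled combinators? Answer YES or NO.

[0,8] S   <
  [0,5] PP   <
    [0,3] S/N   <
      [0,1] "no" : NP/S
      [1,3] (S/N)\(NP/S)   <
        [1,2] "sent" : PP
        [2,3] "city" : ((S/N)\(NP/S))\PP
    [3,5] PP\(S/N)   <
      [3,4] "found" : S
      [4,5] "this" : (PP\(S/N))\S
  [5,8] S\PP   >
    [5,6] "from" : (S\PP)/(NP\N)
    [6,8] NP\N   <
      [6,7] "read" : N\S
      [7,8] "near" : (NP\N)\(N\S)

YES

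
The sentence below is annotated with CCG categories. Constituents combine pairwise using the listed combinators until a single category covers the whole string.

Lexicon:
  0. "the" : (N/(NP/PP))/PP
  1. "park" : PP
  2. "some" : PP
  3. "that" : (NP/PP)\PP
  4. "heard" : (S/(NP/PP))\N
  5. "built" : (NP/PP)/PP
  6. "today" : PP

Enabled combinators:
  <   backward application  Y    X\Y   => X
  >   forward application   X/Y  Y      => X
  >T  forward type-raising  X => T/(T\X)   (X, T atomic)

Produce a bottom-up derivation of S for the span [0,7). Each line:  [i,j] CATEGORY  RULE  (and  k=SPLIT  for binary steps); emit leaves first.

[0,7] S   >
  [0,5] S/(NP/PP)   <
    [0,4] N   >
      [0,2] N/(NP/PP)   >
        [0,1] "the" : (N/(NP/PP))/PP
        [1,2] "park" : PP
      [2,4] NP/PP   <
        [2,3] "some" : PP
        [3,4] "that" : (NP/PP)\PP
    [4,5] "heard" : (S/(NP/PP))\N
  [5,7] NP/PP   >
    [5,6] "built" : (NP/PP)/PP
    [6,7] "today" : PP

[0,1] (N/(NP/PP))/PP  lex  "the"
[1,2] PP  lex  "park"
[0,2] N/(NP/PP)  >  k=1
[2,3] PP  lex  "some"
[3,4] (NP/PP)\PP  lex  "that"
[2,4] NP/PP  <  k=3
[0,4] N  >  k=2
[4,5] (S/(NP/PP))\N  lex  "heard"
[0,5] S/(NP/PP)  <  k=4
[5,6] (NP/PP)/PP  lex  "built"
[6,7] PP  lex  "today"
[5,7] NP/PP  >  k=6
[0,7] S  >  k=5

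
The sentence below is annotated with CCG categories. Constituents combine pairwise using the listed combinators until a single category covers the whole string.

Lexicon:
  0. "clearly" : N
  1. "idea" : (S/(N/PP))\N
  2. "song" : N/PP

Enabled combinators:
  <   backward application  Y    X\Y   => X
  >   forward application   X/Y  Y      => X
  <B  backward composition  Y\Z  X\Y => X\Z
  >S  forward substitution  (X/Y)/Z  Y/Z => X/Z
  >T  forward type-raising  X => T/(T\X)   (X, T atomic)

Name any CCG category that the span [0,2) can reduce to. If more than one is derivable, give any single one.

S/(N/PP)

[0,3] S   >
  [0,2] S/(N/PP)   <
    [0,1] "clearly" : N
    [1,2] "idea" : (S/(N/PP))\N
  [2,3] "song" : N/PP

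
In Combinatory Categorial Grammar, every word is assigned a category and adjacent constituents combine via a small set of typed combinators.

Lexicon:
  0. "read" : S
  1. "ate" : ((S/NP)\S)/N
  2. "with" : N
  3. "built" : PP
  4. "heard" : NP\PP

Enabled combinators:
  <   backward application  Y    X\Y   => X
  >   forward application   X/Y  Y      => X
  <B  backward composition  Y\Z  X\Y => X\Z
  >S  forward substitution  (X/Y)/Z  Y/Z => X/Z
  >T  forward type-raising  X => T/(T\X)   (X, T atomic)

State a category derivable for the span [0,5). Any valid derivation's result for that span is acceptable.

[0,5] S   >
  [0,3] S/NP   <
    [0,1] "read" : S
    [1,3] (S/NP)\S   >
      [1,2] "ate" : ((S/NP)\S)/N
      [2,3] "with" : N
  [3,5] NP   <
    [3,4] "built" : PP
    [4,5] "heard" : NP\PP

S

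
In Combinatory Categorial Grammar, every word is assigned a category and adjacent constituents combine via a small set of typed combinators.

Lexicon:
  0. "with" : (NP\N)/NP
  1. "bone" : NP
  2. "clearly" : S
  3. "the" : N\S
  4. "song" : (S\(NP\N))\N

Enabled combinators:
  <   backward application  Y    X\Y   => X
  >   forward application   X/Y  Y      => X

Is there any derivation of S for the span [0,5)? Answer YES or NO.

YES

[0,5] S   <
  [0,2] NP\N   >
    [0,1] "with" : (NP\N)/NP
    [1,2] "bone" : NP
  [2,5] S\(NP\N)   <
    [2,4] N   <
      [2,3] "clearly" : S
      [3,4] "the" : N\S
    [4,5] "song" : (S\(NP\N))\N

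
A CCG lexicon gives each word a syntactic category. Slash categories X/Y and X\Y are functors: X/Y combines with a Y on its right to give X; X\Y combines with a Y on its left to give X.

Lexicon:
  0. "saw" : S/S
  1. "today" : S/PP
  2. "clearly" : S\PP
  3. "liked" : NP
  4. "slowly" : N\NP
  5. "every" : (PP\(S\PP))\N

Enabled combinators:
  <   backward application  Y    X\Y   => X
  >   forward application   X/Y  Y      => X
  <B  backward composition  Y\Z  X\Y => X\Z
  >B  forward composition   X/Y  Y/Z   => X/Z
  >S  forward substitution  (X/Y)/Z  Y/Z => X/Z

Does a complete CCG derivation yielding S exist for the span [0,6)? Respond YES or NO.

[0,6] S   >
  [0,2] S/PP   >B
    [0,1] "saw" : S/S
    [1,2] "today" : S/PP
  [2,6] PP   <
    [2,3] "clearly" : S\PP
    [3,6] PP\(S\PP)   <
      [3,5] N   <
        [3,4] "liked" : NP
        [4,5] "slowly" : N\NP
      [5,6] "every" : (PP\(S\PP))\N

YES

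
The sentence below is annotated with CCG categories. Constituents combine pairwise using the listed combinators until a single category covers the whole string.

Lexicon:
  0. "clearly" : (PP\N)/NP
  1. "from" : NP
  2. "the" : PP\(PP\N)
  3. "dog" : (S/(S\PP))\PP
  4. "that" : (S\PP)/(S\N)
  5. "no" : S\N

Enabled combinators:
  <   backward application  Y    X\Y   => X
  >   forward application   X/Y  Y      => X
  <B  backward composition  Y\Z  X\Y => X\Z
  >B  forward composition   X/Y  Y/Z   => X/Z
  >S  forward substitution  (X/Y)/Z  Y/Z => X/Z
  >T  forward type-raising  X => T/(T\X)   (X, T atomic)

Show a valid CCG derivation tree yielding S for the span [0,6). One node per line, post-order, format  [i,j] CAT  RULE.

[0,6] S   >
  [0,4] S/(S\PP)   <
    [0,3] PP   <
      [0,2] PP\N   >
        [0,1] "clearly" : (PP\N)/NP
        [1,2] "from" : NP
      [2,3] "the" : PP\(PP\N)
    [3,4] "dog" : (S/(S\PP))\PP
  [4,6] S\PP   >
    [4,5] "that" : (S\PP)/(S\N)
    [5,6] "no" : S\N

[0,1] (PP\N)/NP  lex  "clearly"
[1,2] NP  lex  "from"
[0,2] PP\N  >  k=1
[2,3] PP\(PP\N)  lex  "the"
[0,3] PP  <  k=2
[3,4] (S/(S\PP))\PP  lex  "dog"
[0,4] S/(S\PP)  <  k=3
[4,5] (S\PP)/(S\N)  lex  "that"
[5,6] S\N  lex  "no"
[4,6] S\PP  >  k=5
[0,6] S  >  k=4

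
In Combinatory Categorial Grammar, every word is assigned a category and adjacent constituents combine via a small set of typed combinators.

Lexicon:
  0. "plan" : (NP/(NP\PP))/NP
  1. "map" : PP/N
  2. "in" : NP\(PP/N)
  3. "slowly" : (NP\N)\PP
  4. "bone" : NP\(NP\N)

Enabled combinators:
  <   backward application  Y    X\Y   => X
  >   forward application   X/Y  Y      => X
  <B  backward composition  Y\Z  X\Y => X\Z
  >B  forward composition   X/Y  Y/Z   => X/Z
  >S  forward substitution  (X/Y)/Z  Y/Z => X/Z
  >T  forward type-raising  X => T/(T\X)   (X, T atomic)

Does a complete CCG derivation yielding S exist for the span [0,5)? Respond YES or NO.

NO

(NP/(NP\PP))/NP PP/N NP\(PP/N) (NP\N)\PP NP\(NP\N)
CKY chart[0,5] = {N/(N\NP), NP, NP/(NP\NP), PP/(PP\NP), S/(S\NP)}; S ∉ chart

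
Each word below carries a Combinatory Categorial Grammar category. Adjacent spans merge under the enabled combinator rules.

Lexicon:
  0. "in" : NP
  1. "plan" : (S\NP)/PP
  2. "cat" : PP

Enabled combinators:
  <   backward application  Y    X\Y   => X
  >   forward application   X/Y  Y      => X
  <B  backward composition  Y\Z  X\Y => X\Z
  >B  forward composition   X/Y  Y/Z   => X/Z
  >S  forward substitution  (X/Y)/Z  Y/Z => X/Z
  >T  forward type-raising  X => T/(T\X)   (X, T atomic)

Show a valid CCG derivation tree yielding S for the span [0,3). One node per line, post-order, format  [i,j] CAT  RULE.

[0,1] NP  lex  "in"
[0,1] S/(S\NP)  >T
[1,2] (S\NP)/PP  lex  "plan"
[2,3] PP  lex  "cat"
[1,3] S\NP  >  k=2
[0,3] S  >  k=1

[0,3] S   >
  [0,1] S/(S\NP)   >T
    [0,1] "in" : NP
  [1,3] S\NP   >
    [1,2] "plan" : (S\NP)/PP
    [2,3] "cat" : PP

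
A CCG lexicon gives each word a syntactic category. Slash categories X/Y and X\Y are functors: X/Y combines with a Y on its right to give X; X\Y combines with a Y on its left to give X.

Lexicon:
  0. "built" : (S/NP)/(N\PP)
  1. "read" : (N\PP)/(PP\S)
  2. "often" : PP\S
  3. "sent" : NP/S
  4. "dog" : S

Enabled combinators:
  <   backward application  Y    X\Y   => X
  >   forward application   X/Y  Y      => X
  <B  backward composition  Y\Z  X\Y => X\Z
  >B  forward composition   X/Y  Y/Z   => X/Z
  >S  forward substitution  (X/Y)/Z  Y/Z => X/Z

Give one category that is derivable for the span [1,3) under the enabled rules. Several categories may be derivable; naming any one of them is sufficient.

[0,5] S   >
  [0,3] S/NP   >
    [0,1] "built" : (S/NP)/(N\PP)
    [1,3] N\PP   >
      [1,2] "read" : (N\PP)/(PP\S)
      [2,3] "often" : PP\S
  [3,5] NP   >
    [3,4] "sent" : NP/S
    [4,5] "dog" : S

N\PP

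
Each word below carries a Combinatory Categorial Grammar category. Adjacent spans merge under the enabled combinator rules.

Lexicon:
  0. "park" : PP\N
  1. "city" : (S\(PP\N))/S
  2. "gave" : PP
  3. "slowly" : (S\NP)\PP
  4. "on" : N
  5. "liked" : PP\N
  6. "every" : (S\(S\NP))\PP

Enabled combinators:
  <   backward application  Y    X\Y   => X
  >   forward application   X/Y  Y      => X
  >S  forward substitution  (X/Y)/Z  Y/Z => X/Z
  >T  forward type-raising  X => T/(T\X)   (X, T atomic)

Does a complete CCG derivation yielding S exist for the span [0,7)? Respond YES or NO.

YES

[0,7] S   <
  [0,1] "park" : PP\N
  [1,7] S\(PP\N)   >
    [1,2] "city" : (S\(PP\N))/S
    [2,7] S   <
      [2,4] S\NP   <
        [2,3] "gave" : PP
        [3,4] "slowly" : (S\NP)\PP
      [4,7] S\(S\NP)   <
        [4,6] PP   <
          [4,5] "on" : N
          [5,6] "liked" : PP\N
        [6,7] "every" : (S\(S\NP))\PP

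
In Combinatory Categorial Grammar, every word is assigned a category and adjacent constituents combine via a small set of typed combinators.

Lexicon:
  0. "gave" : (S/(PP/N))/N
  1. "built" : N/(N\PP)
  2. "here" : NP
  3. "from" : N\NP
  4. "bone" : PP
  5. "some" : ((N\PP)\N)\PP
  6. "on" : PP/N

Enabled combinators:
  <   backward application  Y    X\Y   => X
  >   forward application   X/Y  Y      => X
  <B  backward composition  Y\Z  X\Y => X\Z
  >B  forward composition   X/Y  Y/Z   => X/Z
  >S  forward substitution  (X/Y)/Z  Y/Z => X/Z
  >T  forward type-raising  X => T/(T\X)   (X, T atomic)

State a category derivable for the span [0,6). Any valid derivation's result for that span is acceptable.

[0,7] S   >
  [0,6] S/(PP/N)   >
    [0,1] "gave" : (S/(PP/N))/N
    [1,6] N   >
      [1,2] "built" : N/(N\PP)
      [2,6] N\PP   <
        [2,4] N   <
          [2,3] "here" : NP
          [3,4] "from" : N\NP
        [4,6] (N\PP)\N   <
          [4,5] "bone" : PP
          [5,6] "some" : ((N\PP)\N)\PP
  [6,7] "on" : PP/N

S/(PP/N)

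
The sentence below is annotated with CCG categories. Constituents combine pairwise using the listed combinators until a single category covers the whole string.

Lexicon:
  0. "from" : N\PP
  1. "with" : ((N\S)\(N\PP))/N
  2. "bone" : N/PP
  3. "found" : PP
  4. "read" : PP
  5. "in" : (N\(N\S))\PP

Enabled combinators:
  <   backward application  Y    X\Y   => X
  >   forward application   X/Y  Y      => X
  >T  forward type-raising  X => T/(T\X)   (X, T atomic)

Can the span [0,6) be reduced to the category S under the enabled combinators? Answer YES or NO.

NO

N\PP ((N\S)\(N\PP))/N N/PP PP PP (N\(N\S))\PP
CKY chart[0,6] = {N, N/(N\N), NP/(NP\N), PP/(PP\N), S/(S\N)}; S ∉ chart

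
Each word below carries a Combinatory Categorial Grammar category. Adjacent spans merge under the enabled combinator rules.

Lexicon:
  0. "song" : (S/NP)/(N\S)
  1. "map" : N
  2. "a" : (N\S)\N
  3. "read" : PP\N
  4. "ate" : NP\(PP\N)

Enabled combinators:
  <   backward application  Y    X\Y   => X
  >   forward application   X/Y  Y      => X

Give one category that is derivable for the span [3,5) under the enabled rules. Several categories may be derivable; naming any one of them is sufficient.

[0,5] S   >
  [0,3] S/NP   >
    [0,1] "song" : (S/NP)/(N\S)
    [1,3] N\S   <
      [1,2] "map" : N
      [2,3] "a" : (N\S)\N
  [3,5] NP   <
    [3,4] "read" : PP\N
    [4,5] "ate" : NP\(PP\N)

NP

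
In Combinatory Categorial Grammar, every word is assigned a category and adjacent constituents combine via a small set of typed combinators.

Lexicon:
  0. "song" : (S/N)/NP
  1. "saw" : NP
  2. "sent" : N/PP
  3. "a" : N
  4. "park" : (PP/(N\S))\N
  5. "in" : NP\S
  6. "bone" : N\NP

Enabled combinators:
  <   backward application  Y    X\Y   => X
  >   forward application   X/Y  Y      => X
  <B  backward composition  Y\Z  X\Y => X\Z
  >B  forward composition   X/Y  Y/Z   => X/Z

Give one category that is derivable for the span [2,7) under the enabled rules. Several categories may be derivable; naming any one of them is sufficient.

N

[0,7] S   >
  [0,2] S/N   >
    [0,1] "song" : (S/N)/NP
    [1,2] "saw" : NP
  [2,7] N   >
    [2,3] "sent" : N/PP
    [3,7] PP   >
      [3,5] PP/(N\S)   <
        [3,4] "a" : N
        [4,5] "park" : (PP/(N\S))\N
      [5,7] N\S   <B
        [5,6] "in" : NP\S
        [6,7] "bone" : N\NP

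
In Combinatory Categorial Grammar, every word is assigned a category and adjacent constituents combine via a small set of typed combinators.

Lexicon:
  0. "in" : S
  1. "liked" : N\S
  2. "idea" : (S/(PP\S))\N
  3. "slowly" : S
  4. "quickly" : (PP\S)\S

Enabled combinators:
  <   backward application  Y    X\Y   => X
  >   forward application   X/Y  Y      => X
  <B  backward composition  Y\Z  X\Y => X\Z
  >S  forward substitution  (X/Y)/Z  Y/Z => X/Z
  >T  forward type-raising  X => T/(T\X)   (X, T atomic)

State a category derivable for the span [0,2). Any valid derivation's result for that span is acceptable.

N

[0,5] S   >
  [0,3] S/(PP\S)   <
    [0,2] N   <
      [0,1] "in" : S
      [1,2] "liked" : N\S
    [2,3] "idea" : (S/(PP\S))\N
  [3,5] PP\S   <
    [3,4] "slowly" : S
    [4,5] "quickly" : (PP\S)\S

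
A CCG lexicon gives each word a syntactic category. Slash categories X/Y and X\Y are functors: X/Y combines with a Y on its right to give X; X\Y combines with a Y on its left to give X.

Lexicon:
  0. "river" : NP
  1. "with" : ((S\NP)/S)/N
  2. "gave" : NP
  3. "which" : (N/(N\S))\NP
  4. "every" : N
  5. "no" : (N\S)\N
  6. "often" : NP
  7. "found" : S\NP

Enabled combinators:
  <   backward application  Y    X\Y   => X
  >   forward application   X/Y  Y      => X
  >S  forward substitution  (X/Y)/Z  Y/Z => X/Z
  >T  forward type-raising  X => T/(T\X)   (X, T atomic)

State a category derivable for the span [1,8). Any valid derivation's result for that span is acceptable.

S\NP

[0,8] S   <
  [0,1] "river" : NP
  [1,8] S\NP   >
    [1,6] (S\NP)/S   >
      [1,2] "with" : ((S\NP)/S)/N
      [2,6] N   >
        [2,4] N/(N\S)   <
          [2,3] "gave" : NP
          [3,4] "which" : (N/(N\S))\NP
        [4,6] N\S   <
          [4,5] "every" : N
          [5,6] "no" : (N\S)\N
    [6,8] S   <
      [6,7] "often" : NP
      [7,8] "found" : S\NP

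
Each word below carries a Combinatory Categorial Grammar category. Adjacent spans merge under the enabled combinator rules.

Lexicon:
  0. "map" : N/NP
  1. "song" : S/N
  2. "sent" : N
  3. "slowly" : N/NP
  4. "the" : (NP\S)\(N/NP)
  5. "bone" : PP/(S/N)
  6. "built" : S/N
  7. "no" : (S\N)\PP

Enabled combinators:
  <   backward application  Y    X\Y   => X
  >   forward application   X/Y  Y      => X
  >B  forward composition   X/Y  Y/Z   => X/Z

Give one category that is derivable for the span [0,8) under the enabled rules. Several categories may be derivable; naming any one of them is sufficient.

[0,8] S   <
  [0,5] N   >
    [0,1] "map" : N/NP
    [1,5] NP   <
      [1,3] S   >
        [1,2] "song" : S/N
        [2,3] "sent" : N
      [3,5] NP\S   <
        [3,4] "slowly" : N/NP
        [4,5] "the" : (NP\S)\(N/NP)
  [5,8] S\N   <
    [5,7] PP   >
      [5,6] "bone" : PP/(S/N)
      [6,7] "built" : S/N
    [7,8] "no" : (S\N)\PP

S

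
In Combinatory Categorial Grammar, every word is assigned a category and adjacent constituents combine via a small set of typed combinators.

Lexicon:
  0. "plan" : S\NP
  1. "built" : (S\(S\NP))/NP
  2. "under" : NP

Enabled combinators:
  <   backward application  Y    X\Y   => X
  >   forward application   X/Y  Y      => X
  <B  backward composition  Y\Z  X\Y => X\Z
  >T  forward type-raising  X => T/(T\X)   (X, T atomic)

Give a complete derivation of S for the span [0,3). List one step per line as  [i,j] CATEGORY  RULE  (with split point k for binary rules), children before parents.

[0,3] S   <
  [0,1] "plan" : S\NP
  [1,3] S\(S\NP)   >
    [1,2] "built" : (S\(S\NP))/NP
    [2,3] "under" : NP

[0,1] S\NP  lex  "plan"
[1,2] (S\(S\NP))/NP  lex  "built"
[2,3] NP  lex  "under"
[1,3] S\(S\NP)  >  k=2
[0,3] S  <  k=1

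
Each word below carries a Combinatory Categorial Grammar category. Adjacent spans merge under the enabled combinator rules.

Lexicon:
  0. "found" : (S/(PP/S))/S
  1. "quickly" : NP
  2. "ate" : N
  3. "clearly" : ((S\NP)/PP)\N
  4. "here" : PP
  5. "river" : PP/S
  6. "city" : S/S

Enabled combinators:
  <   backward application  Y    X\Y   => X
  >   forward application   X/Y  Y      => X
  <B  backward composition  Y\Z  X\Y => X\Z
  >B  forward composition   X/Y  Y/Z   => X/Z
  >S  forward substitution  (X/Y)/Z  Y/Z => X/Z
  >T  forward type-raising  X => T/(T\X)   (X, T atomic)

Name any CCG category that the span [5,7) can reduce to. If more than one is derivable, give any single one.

[0,7] S   >
  [0,5] S/(PP/S)   >
    [0,1] "found" : (S/(PP/S))/S
    [1,5] S   >
      [1,2] S/(S\NP)   >T
        [1,2] "quickly" : NP
      [2,5] S\NP   >
        [2,4] (S\NP)/PP   <
          [2,3] "ate" : N
          [3,4] "clearly" : ((S\NP)/PP)\N
        [4,5] "here" : PP
  [5,7] PP/S   >B
    [5,6] "river" : PP/S
    [6,7] "city" : S/S

PP/S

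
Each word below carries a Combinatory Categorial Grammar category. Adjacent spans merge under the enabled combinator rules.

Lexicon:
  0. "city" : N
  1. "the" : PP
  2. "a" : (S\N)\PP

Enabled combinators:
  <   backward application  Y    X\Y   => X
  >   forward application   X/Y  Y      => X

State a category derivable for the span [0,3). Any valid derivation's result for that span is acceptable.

S

[0,3] S   <
  [0,1] "city" : N
  [1,3] S\N   <
    [1,2] "the" : PP
    [2,3] "a" : (S\N)\PP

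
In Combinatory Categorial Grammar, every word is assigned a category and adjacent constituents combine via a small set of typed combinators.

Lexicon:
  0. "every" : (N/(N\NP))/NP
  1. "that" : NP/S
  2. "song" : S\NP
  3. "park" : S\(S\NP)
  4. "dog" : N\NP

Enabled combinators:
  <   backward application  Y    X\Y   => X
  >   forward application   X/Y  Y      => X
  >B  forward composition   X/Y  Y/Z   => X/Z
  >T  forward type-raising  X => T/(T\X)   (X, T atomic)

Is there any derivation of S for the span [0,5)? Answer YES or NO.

(N/(N\NP))/NP NP/S S\NP S\(S\NP) N\NP
CKY chart[0,5] = {(N/(N\NP))/(NP\N), N, N/(N\N), NP/(NP\N), PP/(PP\N), S/(S\N)}; S ∉ chart

NO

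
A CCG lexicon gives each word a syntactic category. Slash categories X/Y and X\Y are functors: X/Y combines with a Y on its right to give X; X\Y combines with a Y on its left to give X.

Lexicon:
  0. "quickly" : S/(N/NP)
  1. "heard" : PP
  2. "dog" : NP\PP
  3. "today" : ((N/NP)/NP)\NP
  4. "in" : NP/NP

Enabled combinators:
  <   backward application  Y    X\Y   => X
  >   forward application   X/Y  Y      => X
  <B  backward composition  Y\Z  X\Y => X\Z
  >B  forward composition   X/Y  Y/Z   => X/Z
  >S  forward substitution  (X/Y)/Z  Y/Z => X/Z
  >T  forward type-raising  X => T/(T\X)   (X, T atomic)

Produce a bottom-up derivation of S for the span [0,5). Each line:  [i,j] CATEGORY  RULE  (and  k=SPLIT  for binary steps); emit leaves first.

[0,5] S   >
  [0,1] "quickly" : S/(N/NP)
  [1,5] N/NP   >S
    [1,4] (N/NP)/NP   <
      [1,3] NP   <
        [1,2] "heard" : PP
        [2,3] "dog" : NP\PP
      [3,4] "today" : ((N/NP)/NP)\NP
    [4,5] "in" : NP/NP

[0,1] S/(N/NP)  lex  "quickly"
[1,2] PP  lex  "heard"
[2,3] NP\PP  lex  "dog"
[1,3] NP  <  k=2
[3,4] ((N/NP)/NP)\NP  lex  "today"
[1,4] (N/NP)/NP  <  k=3
[4,5] NP/NP  lex  "in"
[1,5] N/NP  >S  k=4
[0,5] S  >  k=1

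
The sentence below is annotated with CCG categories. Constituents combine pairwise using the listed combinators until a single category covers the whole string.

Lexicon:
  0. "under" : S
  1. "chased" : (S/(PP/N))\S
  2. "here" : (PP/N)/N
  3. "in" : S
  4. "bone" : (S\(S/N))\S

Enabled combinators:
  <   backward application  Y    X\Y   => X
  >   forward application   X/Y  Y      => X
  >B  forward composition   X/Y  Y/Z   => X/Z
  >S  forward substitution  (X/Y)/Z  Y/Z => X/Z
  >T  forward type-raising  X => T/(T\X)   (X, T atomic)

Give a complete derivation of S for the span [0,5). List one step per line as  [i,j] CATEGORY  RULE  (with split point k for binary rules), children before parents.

[0,1] S  lex  "under"
[1,2] (S/(PP/N))\S  lex  "chased"
[0,2] S/(PP/N)  <  k=1
[2,3] (PP/N)/N  lex  "here"
[0,3] S/N  >B  k=2
[3,4] S  lex  "in"
[4,5] (S\(S/N))\S  lex  "bone"
[3,5] S\(S/N)  <  k=4
[0,5] S  <  k=3

[0,5] S   <
  [0,3] S/N   >B
    [0,2] S/(PP/N)   <
      [0,1] "under" : S
      [1,2] "chased" : (S/(PP/N))\S
    [2,3] "here" : (PP/N)/N
  [3,5] S\(S/N)   <
    [3,4] "in" : S
    [4,5] "bone" : (S\(S/N))\S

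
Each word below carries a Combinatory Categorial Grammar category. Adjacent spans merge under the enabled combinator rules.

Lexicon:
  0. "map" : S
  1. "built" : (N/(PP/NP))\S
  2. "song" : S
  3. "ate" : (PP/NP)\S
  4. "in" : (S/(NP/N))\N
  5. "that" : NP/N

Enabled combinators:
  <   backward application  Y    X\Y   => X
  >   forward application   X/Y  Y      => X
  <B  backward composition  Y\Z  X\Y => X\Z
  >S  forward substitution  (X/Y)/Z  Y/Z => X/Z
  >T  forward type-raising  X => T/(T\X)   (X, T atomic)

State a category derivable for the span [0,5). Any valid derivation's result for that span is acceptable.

[0,6] S   >
  [0,5] S/(NP/N)   <
    [0,4] N   >
      [0,2] N/(PP/NP)   <
        [0,1] "map" : S
        [1,2] "built" : (N/(PP/NP))\S
      [2,4] PP/NP   <
        [2,3] "song" : S
        [3,4] "ate" : (PP/NP)\S
    [4,5] "in" : (S/(NP/N))\N
  [5,6] "that" : NP/N

S/(NP/N)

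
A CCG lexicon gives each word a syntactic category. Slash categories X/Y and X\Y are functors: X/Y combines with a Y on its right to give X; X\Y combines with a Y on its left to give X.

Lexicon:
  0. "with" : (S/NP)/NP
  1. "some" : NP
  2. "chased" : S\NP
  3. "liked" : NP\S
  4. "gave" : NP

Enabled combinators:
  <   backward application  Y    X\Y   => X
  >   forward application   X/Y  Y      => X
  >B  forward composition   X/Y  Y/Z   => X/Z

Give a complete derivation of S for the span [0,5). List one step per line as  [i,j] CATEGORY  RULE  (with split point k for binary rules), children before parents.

[0,1] (S/NP)/NP  lex  "with"
[1,2] NP  lex  "some"
[2,3] S\NP  lex  "chased"
[1,3] S  <  k=2
[3,4] NP\S  lex  "liked"
[1,4] NP  <  k=3
[0,4] S/NP  >  k=1
[4,5] NP  lex  "gave"
[0,5] S  >  k=4

[0,5] S   >
  [0,4] S/NP   >
    [0,1] "with" : (S/NP)/NP
    [1,4] NP   <
      [1,3] S   <
        [1,2] "some" : NP
        [2,3] "chased" : S\NP
      [3,4] "liked" : NP\S
  [4,5] "gave" : NP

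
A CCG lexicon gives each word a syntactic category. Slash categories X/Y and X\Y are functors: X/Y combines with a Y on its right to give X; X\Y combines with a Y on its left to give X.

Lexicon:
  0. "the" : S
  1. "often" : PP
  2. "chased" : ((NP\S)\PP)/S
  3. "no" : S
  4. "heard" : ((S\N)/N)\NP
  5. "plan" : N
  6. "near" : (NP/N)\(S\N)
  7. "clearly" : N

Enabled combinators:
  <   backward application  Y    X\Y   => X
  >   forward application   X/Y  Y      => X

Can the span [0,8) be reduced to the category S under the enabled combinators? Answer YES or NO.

NO

S PP ((NP\S)\PP)/S S ((S\N)/N)\NP N (NP/N)\(S\N) N
CKY chart[0,8] = {NP}; S ∉ chart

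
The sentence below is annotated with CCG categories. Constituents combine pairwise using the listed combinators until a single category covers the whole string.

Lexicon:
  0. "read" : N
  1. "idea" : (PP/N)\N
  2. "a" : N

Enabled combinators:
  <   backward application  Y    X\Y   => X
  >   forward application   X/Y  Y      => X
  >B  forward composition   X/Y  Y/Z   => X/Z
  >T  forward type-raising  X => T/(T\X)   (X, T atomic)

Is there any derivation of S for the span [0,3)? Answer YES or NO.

NO

N (PP/N)\N N
CKY chart[0,3] = {N/(N\PP), NP/(NP\PP), PP, PP/(N\N), PP/(PP\PP), S/(S\PP)}; S ∉ chart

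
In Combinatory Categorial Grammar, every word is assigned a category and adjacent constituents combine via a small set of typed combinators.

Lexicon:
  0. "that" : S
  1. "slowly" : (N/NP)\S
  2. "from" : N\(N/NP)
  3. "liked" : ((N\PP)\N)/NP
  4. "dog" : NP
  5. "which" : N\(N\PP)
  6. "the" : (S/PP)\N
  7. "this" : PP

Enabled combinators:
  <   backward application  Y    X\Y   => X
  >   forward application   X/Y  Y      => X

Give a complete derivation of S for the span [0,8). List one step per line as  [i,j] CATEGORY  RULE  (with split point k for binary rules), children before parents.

[0,1] S  lex  "that"
[1,2] (N/NP)\S  lex  "slowly"
[0,2] N/NP  <  k=1
[2,3] N\(N/NP)  lex  "from"
[0,3] N  <  k=2
[3,4] ((N\PP)\N)/NP  lex  "liked"
[4,5] NP  lex  "dog"
[3,5] (N\PP)\N  >  k=4
[0,5] N\PP  <  k=3
[5,6] N\(N\PP)  lex  "which"
[0,6] N  <  k=5
[6,7] (S/PP)\N  lex  "the"
[0,7] S/PP  <  k=6
[7,8] PP  lex  "this"
[0,8] S  >  k=7

[0,8] S   >
  [0,7] S/PP   <
    [0,6] N   <
      [0,5] N\PP   <
        [0,3] N   <
          [0,2] N/NP   <
            [0,1] "that" : S
            [1,2] "slowly" : (N/NP)\S
          [2,3] "from" : N\(N/NP)
        [3,5] (N\PP)\N   >
          [3,4] "liked" : ((N\PP)\N)/NP
          [4,5] "dog" : NP
      [5,6] "which" : N\(N\PP)
    [6,7] "the" : (S/PP)\N
  [7,8] "this" : PP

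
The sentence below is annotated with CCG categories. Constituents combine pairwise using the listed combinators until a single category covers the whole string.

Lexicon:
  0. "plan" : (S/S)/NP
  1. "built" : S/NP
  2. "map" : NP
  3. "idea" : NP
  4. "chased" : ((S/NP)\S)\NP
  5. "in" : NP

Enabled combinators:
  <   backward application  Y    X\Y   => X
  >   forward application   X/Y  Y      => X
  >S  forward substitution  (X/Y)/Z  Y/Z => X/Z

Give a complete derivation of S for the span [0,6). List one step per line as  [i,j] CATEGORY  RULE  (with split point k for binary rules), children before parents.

[0,1] (S/S)/NP  lex  "plan"
[1,2] S/NP  lex  "built"
[0,2] S/NP  >S  k=1
[2,3] NP  lex  "map"
[0,3] S  >  k=2
[3,4] NP  lex  "idea"
[4,5] ((S/NP)\S)\NP  lex  "chased"
[3,5] (S/NP)\S  <  k=4
[0,5] S/NP  <  k=3
[5,6] NP  lex  "in"
[0,6] S  >  k=5

[0,6] S   >
  [0,5] S/NP   <
    [0,3] S   >
      [0,2] S/NP   >S
        [0,1] "plan" : (S/S)/NP
        [1,2] "built" : S/NP
      [2,3] "map" : NP
    [3,5] (S/NP)\S   <
      [3,4] "idea" : NP
      [4,5] "chased" : ((S/NP)\S)\NP
  [5,6] "in" : NP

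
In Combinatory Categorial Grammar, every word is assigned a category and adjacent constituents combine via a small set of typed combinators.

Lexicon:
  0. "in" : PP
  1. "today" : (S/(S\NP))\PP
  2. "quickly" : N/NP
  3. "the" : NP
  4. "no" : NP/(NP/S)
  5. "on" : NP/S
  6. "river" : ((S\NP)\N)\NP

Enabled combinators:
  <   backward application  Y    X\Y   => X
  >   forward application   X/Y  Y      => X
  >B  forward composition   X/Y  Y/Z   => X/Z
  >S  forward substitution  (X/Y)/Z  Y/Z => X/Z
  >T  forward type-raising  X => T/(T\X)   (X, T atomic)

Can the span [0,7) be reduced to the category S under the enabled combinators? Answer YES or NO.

[0,7] S   >
  [0,2] S/(S\NP)   <
    [0,1] "in" : PP
    [1,2] "today" : (S/(S\NP))\PP
  [2,7] S\NP   <
    [2,4] N   >
      [2,3] "quickly" : N/NP
      [3,4] "the" : NP
    [4,7] (S\NP)\N   <
      [4,6] NP   >
        [4,5] "no" : NP/(NP/S)
        [5,6] "on" : NP/S
      [6,7] "river" : ((S\NP)\N)\NP

YES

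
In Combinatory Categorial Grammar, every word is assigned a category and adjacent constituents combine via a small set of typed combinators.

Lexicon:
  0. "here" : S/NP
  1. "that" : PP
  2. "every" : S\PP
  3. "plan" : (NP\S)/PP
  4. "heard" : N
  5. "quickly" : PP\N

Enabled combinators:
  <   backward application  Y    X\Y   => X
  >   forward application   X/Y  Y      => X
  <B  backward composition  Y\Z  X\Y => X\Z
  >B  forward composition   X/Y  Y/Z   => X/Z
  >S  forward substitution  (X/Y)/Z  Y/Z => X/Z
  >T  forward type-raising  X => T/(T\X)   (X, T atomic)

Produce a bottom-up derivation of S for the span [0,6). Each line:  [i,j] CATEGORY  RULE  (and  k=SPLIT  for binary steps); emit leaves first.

[0,1] S/NP  lex  "here"
[1,2] PP  lex  "that"
[2,3] S\PP  lex  "every"
[1,3] S  <  k=2
[3,4] (NP\S)/PP  lex  "plan"
[4,5] N  lex  "heard"
[4,5] PP/(PP\N)  >T
[5,6] PP\N  lex  "quickly"
[4,6] PP  >  k=5
[3,6] NP\S  >  k=4
[1,6] NP  <  k=3
[0,6] S  >  k=1

[0,6] S   >
  [0,1] "here" : S/NP
  [1,6] NP   <
    [1,3] S   <
      [1,2] "that" : PP
      [2,3] "every" : S\PP
    [3,6] NP\S   >
      [3,4] "plan" : (NP\S)/PP
      [4,6] PP   >
        [4,5] PP/(PP\N)   >T
          [4,5] "heard" : N
        [5,6] "quickly" : PP\N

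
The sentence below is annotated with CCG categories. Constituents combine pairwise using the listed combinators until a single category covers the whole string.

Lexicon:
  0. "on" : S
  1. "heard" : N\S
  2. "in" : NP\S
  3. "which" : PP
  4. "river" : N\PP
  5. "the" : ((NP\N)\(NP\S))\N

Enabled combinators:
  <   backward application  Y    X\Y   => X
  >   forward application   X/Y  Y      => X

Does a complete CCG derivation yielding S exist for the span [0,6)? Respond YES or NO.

NO

S N\S NP\S PP N\PP ((NP\N)\(NP\S))\N
CKY chart[0,6] = {NP}; S ∉ chart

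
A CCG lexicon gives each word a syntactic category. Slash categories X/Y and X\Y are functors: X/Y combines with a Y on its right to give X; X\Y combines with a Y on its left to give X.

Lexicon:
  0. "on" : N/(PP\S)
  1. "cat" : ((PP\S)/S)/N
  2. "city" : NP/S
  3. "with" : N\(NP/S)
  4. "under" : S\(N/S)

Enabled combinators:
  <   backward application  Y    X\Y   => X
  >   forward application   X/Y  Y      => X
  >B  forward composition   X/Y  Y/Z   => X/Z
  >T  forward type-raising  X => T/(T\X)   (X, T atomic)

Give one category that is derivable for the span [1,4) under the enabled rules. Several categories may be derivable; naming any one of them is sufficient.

(PP\S)/S

[0,5] S   <
  [0,4] N/S   >B
    [0,1] "on" : N/(PP\S)
    [1,4] (PP\S)/S   >
      [1,2] "cat" : ((PP\S)/S)/N
      [2,4] N   <
        [2,3] "city" : NP/S
        [3,4] "with" : N\(NP/S)
  [4,5] "under" : S\(N/S)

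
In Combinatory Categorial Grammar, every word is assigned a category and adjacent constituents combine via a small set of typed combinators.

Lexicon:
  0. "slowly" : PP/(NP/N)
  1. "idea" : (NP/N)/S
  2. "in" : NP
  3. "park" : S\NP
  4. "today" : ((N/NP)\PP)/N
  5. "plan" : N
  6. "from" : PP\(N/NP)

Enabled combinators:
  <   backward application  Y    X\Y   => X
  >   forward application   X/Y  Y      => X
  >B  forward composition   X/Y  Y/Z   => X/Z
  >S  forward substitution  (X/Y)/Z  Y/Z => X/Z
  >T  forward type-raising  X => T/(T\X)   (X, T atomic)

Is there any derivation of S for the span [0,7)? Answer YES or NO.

NO

PP/(NP/N) (NP/N)/S NP S\NP ((N/NP)\PP)/N N PP\(N/NP)
CKY chart[0,7] = {N/(N\PP), NP/(NP\PP), PP, PP/(PP\PP), S/(S\PP)}; S ∉ chart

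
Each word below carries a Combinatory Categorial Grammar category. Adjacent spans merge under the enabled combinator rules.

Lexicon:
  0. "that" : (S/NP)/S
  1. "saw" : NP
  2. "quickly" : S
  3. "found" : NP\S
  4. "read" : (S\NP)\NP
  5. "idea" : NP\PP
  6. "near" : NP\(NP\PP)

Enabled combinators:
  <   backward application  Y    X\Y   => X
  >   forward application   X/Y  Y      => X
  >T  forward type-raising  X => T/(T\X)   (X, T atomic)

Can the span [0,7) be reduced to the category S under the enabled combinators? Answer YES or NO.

YES

[0,7] S   >
  [0,5] S/NP   >
    [0,1] "that" : (S/NP)/S
    [1,5] S   <
      [1,2] "saw" : NP
      [2,5] S\NP   <
        [2,4] NP   <
          [2,3] "quickly" : S
          [3,4] "found" : NP\S
        [4,5] "read" : (S\NP)\NP
  [5,7] NP   <
    [5,6] "idea" : NP\PP
    [6,7] "near" : NP\(NP\PP)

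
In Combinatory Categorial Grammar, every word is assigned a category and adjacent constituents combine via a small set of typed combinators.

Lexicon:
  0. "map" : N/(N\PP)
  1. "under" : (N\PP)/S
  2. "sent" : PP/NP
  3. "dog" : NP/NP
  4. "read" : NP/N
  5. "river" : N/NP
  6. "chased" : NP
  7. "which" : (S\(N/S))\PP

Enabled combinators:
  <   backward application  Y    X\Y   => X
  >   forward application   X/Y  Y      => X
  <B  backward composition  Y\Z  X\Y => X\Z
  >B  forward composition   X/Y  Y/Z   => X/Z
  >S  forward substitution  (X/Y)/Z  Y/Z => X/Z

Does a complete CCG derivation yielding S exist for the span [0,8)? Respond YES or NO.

YES

[0,8] S   <
  [0,2] N/S   >B
    [0,1] "map" : N/(N\PP)
    [1,2] "under" : (N\PP)/S
  [2,8] S\(N/S)   <
    [2,7] PP   >
      [2,6] PP/NP   >B
        [2,5] PP/N   >B
          [2,4] PP/NP   >B
            [2,3] "sent" : PP/NP
            [3,4] "dog" : NP/NP
          [4,5] "read" : NP/N
        [5,6] "river" : N/NP
      [6,7] "chased" : NP
    [7,8] "which" : (S\(N/S))\PP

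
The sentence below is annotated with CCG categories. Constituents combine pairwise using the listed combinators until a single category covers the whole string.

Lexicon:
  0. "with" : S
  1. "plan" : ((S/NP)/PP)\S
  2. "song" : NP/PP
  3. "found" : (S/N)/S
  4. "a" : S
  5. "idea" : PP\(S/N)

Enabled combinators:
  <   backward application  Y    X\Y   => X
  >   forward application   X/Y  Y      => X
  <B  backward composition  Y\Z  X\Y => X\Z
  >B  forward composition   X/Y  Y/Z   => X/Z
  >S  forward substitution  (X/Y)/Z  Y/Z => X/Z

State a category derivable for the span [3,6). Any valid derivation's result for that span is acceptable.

[0,6] S   >
  [0,3] S/PP   >S
    [0,2] (S/NP)/PP   <
      [0,1] "with" : S
      [1,2] "plan" : ((S/NP)/PP)\S
    [2,3] "song" : NP/PP
  [3,6] PP   <
    [3,5] S/N   >
      [3,4] "found" : (S/N)/S
      [4,5] "a" : S
    [5,6] "idea" : PP\(S/N)

PP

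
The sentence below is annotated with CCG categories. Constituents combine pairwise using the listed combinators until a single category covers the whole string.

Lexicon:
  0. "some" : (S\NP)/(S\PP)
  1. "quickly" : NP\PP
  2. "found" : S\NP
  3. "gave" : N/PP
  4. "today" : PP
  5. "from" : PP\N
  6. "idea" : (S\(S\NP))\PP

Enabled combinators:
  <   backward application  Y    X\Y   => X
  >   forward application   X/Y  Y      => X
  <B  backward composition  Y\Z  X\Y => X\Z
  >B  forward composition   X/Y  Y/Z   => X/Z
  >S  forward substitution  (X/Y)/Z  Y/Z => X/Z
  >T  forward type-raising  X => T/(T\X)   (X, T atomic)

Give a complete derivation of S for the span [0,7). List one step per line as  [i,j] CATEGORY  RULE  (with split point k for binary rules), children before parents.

[0,7] S   <
  [0,3] S\NP   >
    [0,1] "some" : (S\NP)/(S\PP)
    [1,3] S\PP   <B
      [1,2] "quickly" : NP\PP
      [2,3] "found" : S\NP
  [3,7] S\(S\NP)   <
    [3,6] PP   <
      [3,5] N   >
        [3,4] "gave" : N/PP
        [4,5] "today" : PP
      [5,6] "from" : PP\N
    [6,7] "idea" : (S\(S\NP))\PP

[0,1] (S\NP)/(S\PP)  lex  "some"
[1,2] NP\PP  lex  "quickly"
[2,3] S\NP  lex  "found"
[1,3] S\PP  <B  k=2
[0,3] S\NP  >  k=1
[3,4] N/PP  lex  "gave"
[4,5] PP  lex  "today"
[3,5] N  >  k=4
[5,6] PP\N  lex  "from"
[3,6] PP  <  k=5
[6,7] (S\(S\NP))\PP  lex  "idea"
[3,7] S\(S\NP)  <  k=6
[0,7] S  <  k=3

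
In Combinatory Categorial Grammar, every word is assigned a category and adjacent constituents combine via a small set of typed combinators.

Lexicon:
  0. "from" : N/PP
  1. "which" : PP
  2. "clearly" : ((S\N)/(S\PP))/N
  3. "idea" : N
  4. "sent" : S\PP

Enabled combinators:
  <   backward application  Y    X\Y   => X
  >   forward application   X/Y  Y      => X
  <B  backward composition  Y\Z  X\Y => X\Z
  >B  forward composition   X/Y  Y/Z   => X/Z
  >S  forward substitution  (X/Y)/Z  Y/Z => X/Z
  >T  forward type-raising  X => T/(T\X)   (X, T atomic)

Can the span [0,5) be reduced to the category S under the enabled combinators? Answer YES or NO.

YES

[0,5] S   <
  [0,2] N   >
    [0,1] "from" : N/PP
    [1,2] "which" : PP
  [2,5] S\N   >
    [2,4] (S\N)/(S\PP)   >
      [2,3] "clearly" : ((S\N)/(S\PP))/N
      [3,4] "idea" : N
    [4,5] "sent" : S\PP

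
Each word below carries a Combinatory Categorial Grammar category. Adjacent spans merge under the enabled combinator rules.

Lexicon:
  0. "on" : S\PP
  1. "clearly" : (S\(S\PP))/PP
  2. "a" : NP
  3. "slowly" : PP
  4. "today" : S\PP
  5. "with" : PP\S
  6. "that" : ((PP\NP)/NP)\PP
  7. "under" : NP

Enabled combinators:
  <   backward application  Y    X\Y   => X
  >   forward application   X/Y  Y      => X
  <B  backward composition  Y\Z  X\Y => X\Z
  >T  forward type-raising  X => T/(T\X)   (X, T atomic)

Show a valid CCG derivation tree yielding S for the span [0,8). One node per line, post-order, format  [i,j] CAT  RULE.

[0,8] S   <
  [0,1] "on" : S\PP
  [1,8] S\(S\PP)   >
    [1,2] "clearly" : (S\(S\PP))/PP
    [2,8] PP   >
      [2,3] PP/(PP\NP)   >T
        [2,3] "a" : NP
      [3,8] PP\NP   >
        [3,7] (PP\NP)/NP   <
          [3,6] PP   <
            [3,5] S   >
              [3,4] S/(S\PP)   >T
                [3,4] "slowly" : PP
              [4,5] "today" : S\PP
            [5,6] "with" : PP\S
          [6,7] "that" : ((PP\NP)/NP)\PP
        [7,8] "under" : NP

[0,1] S\PP  lex  "on"
[1,2] (S\(S\PP))/PP  lex  "clearly"
[2,3] NP  lex  "a"
[2,3] PP/(PP\NP)  >T
[3,4] PP  lex  "slowly"
[3,4] S/(S\PP)  >T
[4,5] S\PP  lex  "today"
[3,5] S  >  k=4
[5,6] PP\S  lex  "with"
[3,6] PP  <  k=5
[6,7] ((PP\NP)/NP)\PP  lex  "that"
[3,7] (PP\NP)/NP  <  k=6
[7,8] NP  lex  "under"
[3,8] PP\NP  >  k=7
[2,8] PP  >  k=3
[1,8] S\(S\PP)  >  k=2
[0,8] S  <  k=1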